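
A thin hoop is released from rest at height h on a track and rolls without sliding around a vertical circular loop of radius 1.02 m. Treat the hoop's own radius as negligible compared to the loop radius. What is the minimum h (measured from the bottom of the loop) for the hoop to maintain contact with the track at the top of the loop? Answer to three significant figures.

h_min ≈ 3.06 m

For this body I = MR², i.e. k = I/(MR²) = 1.
At the top of the loop, the minimum-contact condition is Mg = Mv_top²/r, so v_top² = gr.
With ω = v/R, the kinetic energy at speed v is ½(1+k)Mv² = Mv².
Energy conservation from release (height h) to the top (height 2r): Mgh = Mg(2r) + M·gr.
Thus h_min = 2r + (1+k)r/2 = r(2 + 2/2) = 1.02 × 3 ≈ 3.06 m.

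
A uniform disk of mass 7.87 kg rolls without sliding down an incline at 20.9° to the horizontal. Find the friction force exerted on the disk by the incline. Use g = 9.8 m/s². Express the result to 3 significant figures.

f ≈ 9.17 N

The moment of inertia is (1/2)MR², giving k ≡ I/(MR²) = 0.5.
Along the incline Mg sinθ − f = Ma, and torque about the center fR = Iα = kMR²(a/R) gives f = kMa.
Combining, a = g sinθ/(1+k) and f = kMa = kMg sinθ/(1+k).
f = 0.5 × 7.87 × 9.8 × sin20.9° / 1.5 ≈ 9.17 N.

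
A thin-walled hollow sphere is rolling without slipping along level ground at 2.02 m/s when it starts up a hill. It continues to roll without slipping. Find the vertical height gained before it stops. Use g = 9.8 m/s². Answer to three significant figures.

h ≈ 0.347 m

The moment of inertia is (2/3)MR², giving k ≡ I/(MR²) = 2/3.
Rolling without slipping gives ω = v/R, so the total kinetic energy is ½Mv² + ½Iω² = ½(1+k)Mv² = (5/6)Mv².
All of this converts to potential energy at the highest point: (5/6)Mv₀² = Mgh.
Thus h = (1+k)v₀²/(2g) = 1.667 × 2.02² / (2 × 9.8) ≈ 0.347 m.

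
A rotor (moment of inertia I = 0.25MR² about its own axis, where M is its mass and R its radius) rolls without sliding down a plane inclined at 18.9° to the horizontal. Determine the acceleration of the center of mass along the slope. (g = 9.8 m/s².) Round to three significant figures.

a ≈ 2.54 m/s²

For this body I = 0.25MR², i.e. k = I/(MR²) = 0.25.
Translational: Mg sinθ − f = Ma. Rotational about the CM: fR = Iα = kMRa, so f = kMa.
Eliminating f: Mg sinθ = (1+k)Ma, so a = g sinθ/(1+k) = 9.8 × sin18.9° / 1.25 ≈ 2.54 m/s².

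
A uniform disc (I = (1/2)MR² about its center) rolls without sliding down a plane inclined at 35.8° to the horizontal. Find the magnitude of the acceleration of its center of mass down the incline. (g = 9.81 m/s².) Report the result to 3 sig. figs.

a ≈ 3.83 m/s²

Here I = (1/2)MR², so the shape factor k = I/(MR²) = 0.5.
Newton's second law down the slope: Mg sinθ − f = Ma. The torque equation fR = Iα (with α = a/R) gives f = kMa.
Eliminating f: Mg sinθ = (1+k)Ma, so a = g sinθ/(1+k) = 9.81 × sin35.8° / 1.5 ≈ 3.83 m/s².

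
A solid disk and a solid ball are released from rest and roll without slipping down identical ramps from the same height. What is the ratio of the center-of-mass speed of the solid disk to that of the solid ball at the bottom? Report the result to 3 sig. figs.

Each satisfies Mgh = ½(1+k)Mv² with k = I/(MR²), so v ∝ 1/√(1+k).
For the solid disk k = 0.5; for the solid ball k = 0.4.
v₁/v₂ = √((1+k₂)/(1+k₁)) = √(1.4/1.5) ≈ 0.966.

v_ratio ≈ 0.966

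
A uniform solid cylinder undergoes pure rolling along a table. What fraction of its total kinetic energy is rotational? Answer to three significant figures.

fraction ≈ 0.333

The moment of inertia is (1/2)MR², giving k ≡ I/(MR²) = 0.5.
Since ω = v/R, the translational part is ½Mv² and the rotational part is ½I(v/R)² = ½kMv²; the total is ½(1+k)Mv².
The rotational fraction is therefore k/(1+k) = 0.5/1.5 ≈ 0.333.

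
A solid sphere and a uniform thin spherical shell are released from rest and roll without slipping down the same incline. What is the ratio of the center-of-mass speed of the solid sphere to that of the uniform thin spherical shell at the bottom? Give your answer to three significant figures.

v_ratio ≈ 1.09

Each satisfies Mgh = ½(1+k)Mv² with k = I/(MR²), so v ∝ 1/√(1+k).
For the solid sphere k = 0.4; for the uniform thin spherical shell k = 2/3.
v₁/v₂ = √((1+k₂)/(1+k₁)) = √(1.667/1.4) ≈ 1.09.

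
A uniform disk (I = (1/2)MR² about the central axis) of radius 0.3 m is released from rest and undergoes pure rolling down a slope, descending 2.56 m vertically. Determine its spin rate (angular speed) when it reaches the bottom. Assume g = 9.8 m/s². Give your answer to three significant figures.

ω ≈ 19.3 rad/s

With I = (1/2)MR², the ratio k = I/(MR²) is 0.5.
Since it rolls without slipping, ω = v/R and KE = ½Mv² + ½Iω² = ½(1+k)Mv² = (3/4)Mv².
Energy conservation Mgh = ½(1+k)Mv² gives v = √(2gh/(1+k)) = √(2 × 9.8 × 2.56 / 1.5) = 5.784 m/s.
The angular speed follows from ω = v/R = 5.784/0.3 ≈ 19.3 rad/s.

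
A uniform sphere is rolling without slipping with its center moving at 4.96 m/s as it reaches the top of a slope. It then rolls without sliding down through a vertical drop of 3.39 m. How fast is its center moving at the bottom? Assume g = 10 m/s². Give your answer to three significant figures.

v ≈ 8.55 m/s

The moment of inertia is (2/5)MR², giving k ≡ I/(MR²) = 0.4.
Rolling without slipping gives ω = v/R, so the total kinetic energy is ½Mv² + ½Iω² = ½(1+k)Mv² = (7/10)Mv².
Energy conservation: (7/10)Mv₀² + Mgh = (7/10)Mv², so v² = v₀² + 2gh/(1+k).
v = √(4.96² + 2×10×3.39/1.4) = √73.03 ≈ 8.55 m/s.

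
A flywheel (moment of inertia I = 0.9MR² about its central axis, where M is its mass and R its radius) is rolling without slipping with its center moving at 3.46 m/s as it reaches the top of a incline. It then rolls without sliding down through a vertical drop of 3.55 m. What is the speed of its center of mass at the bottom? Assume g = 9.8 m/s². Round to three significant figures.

v ≈ 6.97 m/s

Here I = 0.9MR², so the shape factor k = I/(MR²) = 0.9.
Rolling without slipping gives ω = v/R, so the total kinetic energy is ½Mv² + ½Iω² = ½(1+k)Mv² = (19/20)Mv².
Energy conservation: (19/20)Mv₀² + Mgh = (19/20)Mv², so v² = v₀² + 2gh/(1+k).
v = √(3.46² + 2×9.8×3.55/1.9) = √48.59 ≈ 6.97 m/s.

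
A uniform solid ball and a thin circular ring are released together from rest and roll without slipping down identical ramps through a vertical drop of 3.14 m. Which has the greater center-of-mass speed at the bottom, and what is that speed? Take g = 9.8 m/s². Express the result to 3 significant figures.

the uniform solid ball, at v ≈ 6.63 m/s

For rolling without slipping, Mgh = ½(1+k)Mv² where k = I/(MR²), so v = √(2gh/(1+k)).
Uniform solid ball: k = 0.4, giving v = √(2×9.8×3.14/1.4) = 6.63 m/s.
Thin circular ring: k = 1, giving v = √(2×9.8×3.14/2) = 5.547 m/s.
The smaller k wins: the uniform solid ball, at ≈ 6.63 m/s.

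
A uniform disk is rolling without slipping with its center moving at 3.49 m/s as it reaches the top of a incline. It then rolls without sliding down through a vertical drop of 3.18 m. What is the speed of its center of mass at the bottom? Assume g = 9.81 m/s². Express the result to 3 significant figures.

The moment of inertia is (1/2)MR², giving k ≡ I/(MR²) = 0.5.
Since it rolls without slipping, ω = v/R and KE = ½Mv² + ½Iω² = ½(1+k)Mv² = (3/4)Mv².
Energy conservation: (3/4)Mv₀² + Mgh = (3/4)Mv², so v² = v₀² + 2gh/(1+k).
v = √(3.49² + 2×9.81×3.18/1.5) = √53.77 ≈ 7.33 m/s.

v ≈ 7.33 m/s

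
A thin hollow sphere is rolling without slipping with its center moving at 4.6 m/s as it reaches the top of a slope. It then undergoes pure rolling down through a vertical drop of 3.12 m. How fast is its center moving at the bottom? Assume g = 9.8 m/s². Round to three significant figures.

v ≈ 7.61 m/s

For this body I = (2/3)MR², i.e. k = I/(MR²) = 2/3.
Rolling without slipping gives ω = v/R, so the total kinetic energy is ½Mv² + ½Iω² = ½(1+k)Mv² = (5/6)Mv².
Conserving energy between top and bottom: (5/6)Mv² = (5/6)Mv₀² + Mgh, hence v² = v₀² + 2gh/(1+k).
v = √(4.6² + 2×9.8×3.12/1.667) = √57.85 ≈ 7.61 m/s.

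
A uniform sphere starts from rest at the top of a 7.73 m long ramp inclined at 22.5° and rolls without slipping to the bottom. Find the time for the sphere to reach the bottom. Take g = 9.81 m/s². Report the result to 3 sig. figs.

t ≈ 2.40 s

With I = (2/5)MR², the ratio k = I/(MR²) is 0.4.
Along the incline Mg sinθ − f = Ma, and torque about the center fR = Iα = kMR²(a/R) gives f = kMa.
Hence a = g sinθ/(1+k) = 9.81×sin22.5°/1.4 = 2.682 m/s².
With constant a from rest, t = √(2L/a) = √(2·7.73/2.682) ≈ 2.40 s.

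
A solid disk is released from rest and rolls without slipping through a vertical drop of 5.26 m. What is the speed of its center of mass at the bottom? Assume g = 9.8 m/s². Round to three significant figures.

For this body I = (1/2)MR², i.e. k = I/(MR²) = 0.5.
Rolling without slipping gives ω = v/R, so the total kinetic energy is ½Mv² + ½Iω² = ½(1+k)Mv² = (3/4)Mv².
Setting Mgh = (3/4)Mv² gives v = √(2gh/(1+k)) = √(2·9.8·5.26/1.5) ≈ 8.29 m/s.

v ≈ 8.29 m/s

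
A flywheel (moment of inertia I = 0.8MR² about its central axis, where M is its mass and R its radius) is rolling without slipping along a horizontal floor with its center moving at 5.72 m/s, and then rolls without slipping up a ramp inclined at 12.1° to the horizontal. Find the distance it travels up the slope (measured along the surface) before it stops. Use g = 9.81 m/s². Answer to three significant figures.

The moment of inertia is 0.8MR², giving k ≡ I/(MR²) = 0.8.
The rolling condition ω = v/R makes the rotational term ½I(v/R)² = ½kMv², so KE_total = ½(1+k)Mv² = (9/10)Mv².
Setting this equal to Mgh gives the vertical rise h = (1+k)v₀²/(2g) = 1.8×5.72²/(2×9.81) = 3.002 m.
Along the incline, d = h/sinθ = 3.002/sin12.1° ≈ 14.3 m.

d ≈ 14.3 m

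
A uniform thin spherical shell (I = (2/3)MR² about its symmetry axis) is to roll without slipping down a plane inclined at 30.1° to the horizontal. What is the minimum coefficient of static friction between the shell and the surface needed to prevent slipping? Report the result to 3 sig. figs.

Here I = (2/3)MR², so the shape factor k = I/(MR²) = 2/3.
Newton's second law down the slope: Mg sinθ − f = Ma. The torque equation fR = Iα (with α = a/R) gives f = kMa.
These give a = g sinθ/(1+k) and the required friction f = kMg sinθ/(1+k).
With N = Mg cosθ, the no-slip condition f ≤ μN gives μ_min = f/N = k tanθ/(1+k).
μ_min = (2/3) × tan30.1° / 1.667 ≈ 0.232.

μ_min ≈ 0.232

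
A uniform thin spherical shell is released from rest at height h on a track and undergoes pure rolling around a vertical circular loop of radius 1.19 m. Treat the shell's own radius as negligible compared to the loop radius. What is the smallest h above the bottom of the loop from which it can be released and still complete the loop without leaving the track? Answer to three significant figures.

h_min ≈ 3.37 m

For this body I = (2/3)MR², i.e. k = I/(MR²) = 2/3.
At the top of the loop, the minimum-contact condition is Mg = Mv_top²/r, so v_top² = gr.
With ω = v/R, the kinetic energy at speed v is ½(1+k)Mv² = (5/6)Mv².
Energy conservation from release (height h) to the top (height 2r): Mgh = Mg(2r) + (5/6)M·gr.
Thus h_min = 2r + (1+k)r/2 = r(2 + 1.667/2) = 1.19 × 2.833 ≈ 3.37 m.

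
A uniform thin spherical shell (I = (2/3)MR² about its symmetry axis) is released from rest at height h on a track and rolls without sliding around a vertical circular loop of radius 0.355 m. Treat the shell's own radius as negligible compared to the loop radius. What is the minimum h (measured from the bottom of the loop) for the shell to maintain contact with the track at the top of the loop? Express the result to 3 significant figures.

Here I = (2/3)MR², so the shape factor k = I/(MR²) = 2/3.
At the top, contact is just lost when gravity alone supplies the centripetal force: Mg = Mv_top²/r, i.e. v_top² = gr.
With ω = v/R, the kinetic energy at speed v is ½(1+k)Mv² = (5/6)Mv².
Energy conservation from release (height h) to the top (height 2r): Mgh = Mg(2r) + (5/6)M·gr.
Thus h_min = 2r + (1+k)r/2 = r(2 + 1.667/2) = 0.355 × 2.833 ≈ 1.01 m.

h_min ≈ 1.01 m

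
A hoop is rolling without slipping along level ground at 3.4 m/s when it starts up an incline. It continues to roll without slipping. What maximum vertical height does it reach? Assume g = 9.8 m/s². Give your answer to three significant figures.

The moment of inertia is MR², giving k ≡ I/(MR²) = 1.
Pure rolling means v = ωR; then KE = ½Mv² + ½I(v/R)² = ½(1+k)Mv² = Mv².
At the top the kinetic energy is zero, so Mv₀² = Mgh.
Thus h = (1+k)v₀²/(2g) = 2 × 3.4² / (2 × 9.8) ≈ 1.18 m.

h ≈ 1.18 m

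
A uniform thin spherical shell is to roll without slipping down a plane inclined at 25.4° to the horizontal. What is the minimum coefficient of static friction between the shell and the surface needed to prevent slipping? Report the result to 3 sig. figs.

With I = (2/3)MR², the ratio k = I/(MR²) is 2/3.
Translational: Mg sinθ − f = Ma. Rotational about the CM: fR = Iα = kMRa, so f = kMa.
These give a = g sinθ/(1+k) and the required friction f = kMg sinθ/(1+k).
With N = Mg cosθ, the no-slip condition f ≤ μN gives μ_min = f/N = k tanθ/(1+k).
μ_min = (2/3) × tan25.4° / 1.667 ≈ 0.190.

μ_min ≈ 0.190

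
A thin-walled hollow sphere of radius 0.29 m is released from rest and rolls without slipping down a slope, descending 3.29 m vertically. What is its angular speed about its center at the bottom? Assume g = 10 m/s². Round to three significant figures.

ω ≈ 21.7 rad/s

The moment of inertia is (2/3)MR², giving k ≡ I/(MR²) = 2/3.
Rolling without slipping gives ω = v/R, so the total kinetic energy is ½Mv² + ½Iω² = ½(1+k)Mv² = (5/6)Mv².
Energy conservation Mgh = ½(1+k)Mv² gives v = √(2gh/(1+k)) = √(2 × 10 × 3.29 / 1.667) = 6.283 m/s.
The angular speed follows from ω = v/R = 6.283/0.29 ≈ 21.7 rad/s.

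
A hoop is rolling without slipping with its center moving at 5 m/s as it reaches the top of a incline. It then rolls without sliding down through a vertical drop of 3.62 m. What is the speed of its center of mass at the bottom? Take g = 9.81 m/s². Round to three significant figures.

For this body I = MR², i.e. k = I/(MR²) = 1.
Since it rolls without slipping, ω = v/R and KE = ½Mv² + ½Iω² = ½(1+k)Mv² = Mv².
Conserving energy between top and bottom: Mv² = Mv₀² + Mgh, hence v² = v₀² + 2gh/(1+k).
v = √(5² + 2×9.81×3.62/2) = √60.51 ≈ 7.78 m/s.

v ≈ 7.78 m/s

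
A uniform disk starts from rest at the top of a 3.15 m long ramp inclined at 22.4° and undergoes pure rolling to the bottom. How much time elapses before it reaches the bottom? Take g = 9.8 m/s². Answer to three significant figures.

Here I = (1/2)MR², so the shape factor k = I/(MR²) = 0.5.
Translational: Mg sinθ − f = Ma. Rotational about the CM: fR = Iα = kMRa, so f = kMa.
Hence a = g sinθ/(1+k) = 9.8×sin22.4°/1.5 = 2.49 m/s².
Starting from rest, L = ½at², so t = √(2L/a) = √(2×3.15/2.49) ≈ 1.59 s.

t ≈ 1.59 s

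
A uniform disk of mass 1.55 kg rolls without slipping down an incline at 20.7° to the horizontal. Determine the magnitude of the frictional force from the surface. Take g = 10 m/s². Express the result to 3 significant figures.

f ≈ 1.83 N

For this body I = (1/2)MR², i.e. k = I/(MR²) = 0.5.
Along the incline Mg sinθ − f = Ma, and torque about the center fR = Iα = kMR²(a/R) gives f = kMa.
Combining, a = g sinθ/(1+k) and f = kMa = kMg sinθ/(1+k).
f = 0.5 × 1.55 × 10 × sin20.7° / 1.5 ≈ 1.83 N.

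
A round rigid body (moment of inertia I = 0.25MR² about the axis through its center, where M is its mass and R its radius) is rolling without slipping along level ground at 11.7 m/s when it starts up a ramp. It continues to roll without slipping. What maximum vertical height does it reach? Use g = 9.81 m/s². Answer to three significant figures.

Here I = 0.25MR², so the shape factor k = I/(MR²) = 0.25.
Rolling without slipping gives ω = v/R, so the total kinetic energy is ½Mv² + ½Iω² = ½(1+k)Mv² = (5/8)Mv².
All of this converts to potential energy at the highest point: (5/8)Mv₀² = Mgh.
Thus h = (1+k)v₀²/(2g) = 1.25 × 11.7² / (2 × 9.81) ≈ 8.72 m.

h ≈ 8.72 m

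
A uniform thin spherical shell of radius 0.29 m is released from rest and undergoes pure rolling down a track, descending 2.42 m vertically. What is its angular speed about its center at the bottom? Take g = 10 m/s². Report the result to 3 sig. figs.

ω ≈ 18.6 rad/s

Here I = (2/3)MR², so the shape factor k = I/(MR²) = 2/3.
Since it rolls without slipping, ω = v/R and KE = ½Mv² + ½Iω² = ½(1+k)Mv² = (5/6)Mv².
Energy conservation Mgh = ½(1+k)Mv² gives v = √(2gh/(1+k)) = √(2 × 10 × 2.42 / 1.667) = 5.389 m/s.
Then ω = v/R = 5.389 / 0.29 ≈ 18.6 rad/s.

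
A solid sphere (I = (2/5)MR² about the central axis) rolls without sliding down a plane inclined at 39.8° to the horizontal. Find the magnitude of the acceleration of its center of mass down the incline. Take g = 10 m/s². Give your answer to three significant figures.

a ≈ 4.57 m/s²

With I = (2/5)MR², the ratio k = I/(MR²) is 0.4.
Along the incline Mg sinθ − f = Ma, and torque about the center fR = Iα = kMR²(a/R) gives f = kMa.
Eliminating f: Mg sinθ = (1+k)Ma, so a = g sinθ/(1+k) = 10 × sin39.8° / 1.4 ≈ 4.57 m/s².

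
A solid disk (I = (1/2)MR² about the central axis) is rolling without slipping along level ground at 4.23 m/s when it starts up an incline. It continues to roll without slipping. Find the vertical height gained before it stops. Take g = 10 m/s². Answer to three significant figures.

h ≈ 1.34 m

Here I = (1/2)MR², so the shape factor k = I/(MR²) = 0.5.
The rolling condition ω = v/R makes the rotational term ½I(v/R)² = ½kMv², so KE_total = ½(1+k)Mv² = (3/4)Mv².
All of this converts to potential energy at the highest point: (3/4)Mv₀² = Mgh.
Thus h = (1+k)v₀²/(2g) = 1.5 × 4.23² / (2 × 10) ≈ 1.34 m.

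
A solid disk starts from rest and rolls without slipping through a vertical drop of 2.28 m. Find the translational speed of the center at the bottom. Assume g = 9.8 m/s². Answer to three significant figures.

The moment of inertia is (1/2)MR², giving k ≡ I/(MR²) = 0.5.
Pure rolling means v = ωR; then KE = ½Mv² + ½I(v/R)² = ½(1+k)Mv² = (3/4)Mv².
Setting Mgh = (3/4)Mv² gives v = √(2gh/(1+k)) = √(2·9.8·2.28/1.5) ≈ 5.46 m/s.

v ≈ 5.46 m/s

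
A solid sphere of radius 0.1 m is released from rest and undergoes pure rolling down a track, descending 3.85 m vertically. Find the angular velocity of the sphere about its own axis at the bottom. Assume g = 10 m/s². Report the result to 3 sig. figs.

Here I = (2/5)MR², so the shape factor k = I/(MR²) = 0.4.
Rolling without slipping gives ω = v/R, so the total kinetic energy is ½Mv² + ½Iω² = ½(1+k)Mv² = (7/10)Mv².
Energy conservation Mgh = ½(1+k)Mv² gives v = √(2gh/(1+k)) = √(2 × 10 × 3.85 / 1.4) = 7.416 m/s.
The angular speed follows from ω = v/R = 7.416/0.1 ≈ 74.2 rad/s.

ω ≈ 74.2 rad/s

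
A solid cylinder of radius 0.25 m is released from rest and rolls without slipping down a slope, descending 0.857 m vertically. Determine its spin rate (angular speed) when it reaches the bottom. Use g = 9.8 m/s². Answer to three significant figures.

ω ≈ 13.4 rad/s

Here I = (1/2)MR², so the shape factor k = I/(MR²) = 0.5.
Rolling without slipping gives ω = v/R, so the total kinetic energy is ½Mv² + ½Iω² = ½(1+k)Mv² = (3/4)Mv².
Energy conservation Mgh = ½(1+k)Mv² gives v = √(2gh/(1+k)) = √(2 × 9.8 × 0.857 / 1.5) = 3.346 m/s.
The angular speed follows from ω = v/R = 3.346/0.25 ≈ 13.4 rad/s.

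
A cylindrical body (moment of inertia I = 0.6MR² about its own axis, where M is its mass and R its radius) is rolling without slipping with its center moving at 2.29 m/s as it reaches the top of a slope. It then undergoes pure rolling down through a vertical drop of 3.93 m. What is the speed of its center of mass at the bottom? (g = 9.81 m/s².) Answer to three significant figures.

The moment of inertia is 0.6MR², giving k ≡ I/(MR²) = 0.6.
The rolling condition ω = v/R makes the rotational term ½I(v/R)² = ½kMv², so KE_total = ½(1+k)Mv² = (4/5)Mv².
Energy conservation: (4/5)Mv₀² + Mgh = (4/5)Mv², so v² = v₀² + 2gh/(1+k).
v = √(2.29² + 2×9.81×3.93/1.6) = √53.44 ≈ 7.31 m/s.

v ≈ 7.31 m/s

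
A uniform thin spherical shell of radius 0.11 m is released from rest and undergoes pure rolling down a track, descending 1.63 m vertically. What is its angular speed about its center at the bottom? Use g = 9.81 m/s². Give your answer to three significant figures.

Here I = (2/3)MR², so the shape factor k = I/(MR²) = 2/3.
Pure rolling means v = ωR; then KE = ½Mv² + ½I(v/R)² = ½(1+k)Mv² = (5/6)Mv².
Energy conservation Mgh = ½(1+k)Mv² gives v = √(2gh/(1+k)) = √(2 × 9.81 × 1.63 / 1.667) = 4.38 m/s.
Then ω = v/R = 4.38 / 0.11 ≈ 39.8 rad/s.

ω ≈ 39.8 rad/s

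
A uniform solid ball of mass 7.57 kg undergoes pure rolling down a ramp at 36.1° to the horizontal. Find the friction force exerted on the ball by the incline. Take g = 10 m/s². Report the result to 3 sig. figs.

For this body I = (2/5)MR², i.e. k = I/(MR²) = 0.4.
Along the incline Mg sinθ − f = Ma, and torque about the center fR = Iα = kMR²(a/R) gives f = kMa.
Combining, a = g sinθ/(1+k) and f = kMa = kMg sinθ/(1+k).
f = 0.4 × 7.57 × 10 × sin36.1° / 1.4 ≈ 12.7 N.

f ≈ 12.7 N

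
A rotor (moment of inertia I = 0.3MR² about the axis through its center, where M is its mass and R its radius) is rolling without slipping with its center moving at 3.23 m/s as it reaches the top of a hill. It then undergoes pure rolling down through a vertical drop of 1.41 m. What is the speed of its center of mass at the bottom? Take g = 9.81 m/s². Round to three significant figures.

With I = 0.3MR², the ratio k = I/(MR²) is 0.3.
Pure rolling means v = ωR; then KE = ½Mv² + ½I(v/R)² = ½(1+k)Mv² = (13/20)Mv².
Energy conservation: (13/20)Mv₀² + Mgh = (13/20)Mv², so v² = v₀² + 2gh/(1+k).
v = √(3.23² + 2×9.81×1.41/1.3) = √31.71 ≈ 5.63 m/s.

v ≈ 5.63 m/s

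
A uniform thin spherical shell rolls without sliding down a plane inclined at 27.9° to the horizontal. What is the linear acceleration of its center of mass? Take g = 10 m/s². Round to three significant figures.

a ≈ 2.81 m/s²

The moment of inertia is (2/3)MR², giving k ≡ I/(MR²) = 2/3.
Along the incline Mg sinθ − f = Ma, and torque about the center fR = Iα = kMR²(a/R) gives f = kMa.
Eliminating f: Mg sinθ = (1+k)Ma, so a = g sinθ/(1+k) = 10 × sin27.9° / 1.667 ≈ 2.81 m/s².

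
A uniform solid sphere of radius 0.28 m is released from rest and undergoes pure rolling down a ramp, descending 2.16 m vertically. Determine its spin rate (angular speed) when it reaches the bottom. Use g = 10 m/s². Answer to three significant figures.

ω ≈ 19.8 rad/s

For this body I = (2/5)MR², i.e. k = I/(MR²) = 0.4.
The rolling condition ω = v/R makes the rotational term ½I(v/R)² = ½kMv², so KE_total = ½(1+k)Mv² = (7/10)Mv².
Energy conservation Mgh = ½(1+k)Mv² gives v = √(2gh/(1+k)) = √(2 × 10 × 2.16 / 1.4) = 5.555 m/s.
The angular speed follows from ω = v/R = 5.555/0.28 ≈ 19.8 rad/s.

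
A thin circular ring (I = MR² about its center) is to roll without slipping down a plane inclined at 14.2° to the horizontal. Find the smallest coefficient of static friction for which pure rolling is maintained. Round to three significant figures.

Here I = MR², so the shape factor k = I/(MR²) = 1.
Translational: Mg sinθ − f = Ma. Rotational about the CM: fR = Iα = kMRa, so f = kMa.
These give a = g sinθ/(1+k) and the required friction f = kMg sinθ/(1+k).
With N = Mg cosθ, the no-slip condition f ≤ μN gives μ_min = f/N = k tanθ/(1+k).
μ_min = 1 × tan14.2° / 2 ≈ 0.127.

μ_min ≈ 0.127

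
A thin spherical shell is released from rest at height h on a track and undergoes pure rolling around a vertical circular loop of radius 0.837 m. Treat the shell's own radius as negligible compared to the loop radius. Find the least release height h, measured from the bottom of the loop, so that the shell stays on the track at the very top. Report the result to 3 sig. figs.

With I = (2/3)MR², the ratio k = I/(MR²) is 2/3.
At the top, contact is just lost when gravity alone supplies the centripetal force: Mg = Mv_top²/r, i.e. v_top² = gr.
With ω = v/R, the kinetic energy at speed v is ½(1+k)Mv² = (5/6)Mv².
Energy conservation from release (height h) to the top (height 2r): Mgh = Mg(2r) + (5/6)M·gr.
Thus h_min = 2r + (1+k)r/2 = r(2 + 1.667/2) = 0.837 × 2.833 ≈ 2.37 m.

h_min ≈ 2.37 m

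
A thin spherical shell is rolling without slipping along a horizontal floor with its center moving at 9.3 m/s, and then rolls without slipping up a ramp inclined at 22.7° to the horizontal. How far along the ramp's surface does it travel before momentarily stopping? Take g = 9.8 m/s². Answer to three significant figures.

Here I = (2/3)MR², so the shape factor k = I/(MR²) = 2/3.
Pure rolling means v = ωR; then KE = ½Mv² + ½I(v/R)² = ½(1+k)Mv² = (5/6)Mv².
Setting this equal to Mgh gives the vertical rise h = (1+k)v₀²/(2g) = 1.667×9.3²/(2×9.8) = 7.355 m.
Along the incline, d = h/sinθ = 7.355/sin22.7° ≈ 19.1 m.

d ≈ 19.1 m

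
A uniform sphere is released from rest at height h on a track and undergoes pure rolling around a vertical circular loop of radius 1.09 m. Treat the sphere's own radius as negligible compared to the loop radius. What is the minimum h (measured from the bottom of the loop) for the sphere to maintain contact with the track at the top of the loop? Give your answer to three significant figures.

Here I = (2/5)MR², so the shape factor k = I/(MR²) = 0.4.
At the top, contact is just lost when gravity alone supplies the centripetal force: Mg = Mv_top²/r, i.e. v_top² = gr.
With ω = v/R, the kinetic energy at speed v is ½(1+k)Mv² = (7/10)Mv².
Energy conservation from release (height h) to the top (height 2r): Mgh = Mg(2r) + (7/10)M·gr.
Thus h_min = 2r + (1+k)r/2 = r(2 + 1.4/2) = 1.09 × 2.7 ≈ 2.94 m.

h_min ≈ 2.94 m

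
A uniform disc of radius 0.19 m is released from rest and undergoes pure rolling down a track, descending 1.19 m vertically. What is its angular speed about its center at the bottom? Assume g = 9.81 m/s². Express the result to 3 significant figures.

Here I = (1/2)MR², so the shape factor k = I/(MR²) = 0.5.
Pure rolling means v = ωR; then KE = ½Mv² + ½I(v/R)² = ½(1+k)Mv² = (3/4)Mv².
Energy conservation Mgh = ½(1+k)Mv² gives v = √(2gh/(1+k)) = √(2 × 9.81 × 1.19 / 1.5) = 3.945 m/s.
The angular speed follows from ω = v/R = 3.945/0.19 ≈ 20.8 rad/s.

ω ≈ 20.8 rad/s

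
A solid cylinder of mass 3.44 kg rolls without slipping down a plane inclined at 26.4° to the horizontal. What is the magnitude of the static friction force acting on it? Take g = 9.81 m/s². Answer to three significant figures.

f ≈ 5.00 N

The moment of inertia is (1/2)MR², giving k ≡ I/(MR²) = 0.5.
Along the incline Mg sinθ − f = Ma, and torque about the center fR = Iα = kMR²(a/R) gives f = kMa.
Combining, a = g sinθ/(1+k) and f = kMa = kMg sinθ/(1+k).
f = 0.5 × 3.44 × 9.81 × sin26.4° / 1.5 ≈ 5.00 N.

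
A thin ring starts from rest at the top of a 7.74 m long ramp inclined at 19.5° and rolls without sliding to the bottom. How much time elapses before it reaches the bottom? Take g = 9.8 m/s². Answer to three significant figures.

t ≈ 3.08 s

With I = MR², the ratio k = I/(MR²) is 1.
Newton's second law down the slope: Mg sinθ − f = Ma. The torque equation fR = Iα (with α = a/R) gives f = kMa.
Hence a = g sinθ/(1+k) = 9.8×sin19.5°/2 = 1.636 m/s².
With constant a from rest, t = √(2L/a) = √(2·7.74/1.636) ≈ 3.08 s.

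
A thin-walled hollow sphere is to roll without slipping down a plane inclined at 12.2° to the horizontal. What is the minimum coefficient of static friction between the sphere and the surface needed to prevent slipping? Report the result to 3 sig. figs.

With I = (2/3)MR², the ratio k = I/(MR²) is 2/3.
Along the incline Mg sinθ − f = Ma, and torque about the center fR = Iα = kMR²(a/R) gives f = kMa.
These give a = g sinθ/(1+k) and the required friction f = kMg sinθ/(1+k).
The normal force is N = Mg cosθ, so μ_min = f/N = k tanθ/(1+k).
μ_min = (2/3) × tan12.2° / 1.667 ≈ 0.0865.

μ_min ≈ 0.0865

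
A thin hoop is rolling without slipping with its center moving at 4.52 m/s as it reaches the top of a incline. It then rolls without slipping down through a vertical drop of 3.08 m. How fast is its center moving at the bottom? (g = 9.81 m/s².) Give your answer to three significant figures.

v ≈ 7.12 m/s

With I = MR², the ratio k = I/(MR²) is 1.
The rolling condition ω = v/R makes the rotational term ½I(v/R)² = ½kMv², so KE_total = ½(1+k)Mv² = Mv².
Energy conservation: Mv₀² + Mgh = Mv², so v² = v₀² + 2gh/(1+k).
v = √(4.52² + 2×9.81×3.08/2) = √50.65 ≈ 7.12 m/s.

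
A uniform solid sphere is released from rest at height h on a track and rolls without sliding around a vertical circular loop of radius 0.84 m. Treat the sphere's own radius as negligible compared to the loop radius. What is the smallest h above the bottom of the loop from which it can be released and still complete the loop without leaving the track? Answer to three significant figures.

h_min ≈ 2.27 m

For this body I = (2/5)MR², i.e. k = I/(MR²) = 0.4.
At the top, contact is just lost when gravity alone supplies the centripetal force: Mg = Mv_top²/r, i.e. v_top² = gr.
With ω = v/R, the kinetic energy at speed v is ½(1+k)Mv² = (7/10)Mv².
Energy conservation from release (height h) to the top (height 2r): Mgh = Mg(2r) + (7/10)M·gr.
Thus h_min = 2r + (1+k)r/2 = r(2 + 1.4/2) = 0.84 × 2.7 ≈ 2.27 m.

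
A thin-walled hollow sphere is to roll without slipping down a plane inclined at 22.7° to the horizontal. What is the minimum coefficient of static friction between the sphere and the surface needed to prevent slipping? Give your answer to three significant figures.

The moment of inertia is (2/3)MR², giving k ≡ I/(MR²) = 2/3.
Translational: Mg sinθ − f = Ma. Rotational about the CM: fR = Iα = kMRa, so f = kMa.
These give a = g sinθ/(1+k) and the required friction f = kMg sinθ/(1+k).
With N = Mg cosθ, the no-slip condition f ≤ μN gives μ_min = f/N = k tanθ/(1+k).
μ_min = (2/3) × tan22.7° / 1.667 ≈ 0.167.

μ_min ≈ 0.167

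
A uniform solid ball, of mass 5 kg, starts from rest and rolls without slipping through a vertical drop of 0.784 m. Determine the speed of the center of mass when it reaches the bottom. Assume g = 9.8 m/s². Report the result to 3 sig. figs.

For this body I = (2/5)MR², i.e. k = I/(MR²) = 0.4.
Since it rolls without slipping, ω = v/R and KE = ½Mv² + ½Iω² = ½(1+k)Mv² = (7/10)Mv².
Energy conservation: Mgh = (7/10)Mv², so v = √(2gh/(1+k)) = √(2 × 9.8 × 0.784 / 1.4) ≈ 3.31 m/s.

v ≈ 3.31 m/s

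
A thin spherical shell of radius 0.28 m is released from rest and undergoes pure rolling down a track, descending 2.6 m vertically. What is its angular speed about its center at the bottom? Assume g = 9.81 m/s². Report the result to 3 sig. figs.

ω ≈ 19.8 rad/s

The moment of inertia is (2/3)MR², giving k ≡ I/(MR²) = 2/3.
Rolling without slipping gives ω = v/R, so the total kinetic energy is ½Mv² + ½Iω² = ½(1+k)Mv² = (5/6)Mv².
Energy conservation Mgh = ½(1+k)Mv² gives v = √(2gh/(1+k)) = √(2 × 9.81 × 2.6 / 1.667) = 5.532 m/s.
The angular speed follows from ω = v/R = 5.532/0.28 ≈ 19.8 rad/s.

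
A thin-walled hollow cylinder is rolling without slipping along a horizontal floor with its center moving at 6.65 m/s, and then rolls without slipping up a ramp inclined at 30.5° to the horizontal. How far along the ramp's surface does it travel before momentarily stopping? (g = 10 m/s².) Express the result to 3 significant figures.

The moment of inertia is MR², giving k ≡ I/(MR²) = 1.
The rolling condition ω = v/R makes the rotational term ½I(v/R)² = ½kMv², so KE_total = ½(1+k)Mv² = Mv².
Setting this equal to Mgh gives the vertical rise h = (1+k)v₀²/(2g) = 2×6.65²/(2×10) = 4.422 m.
The distance along the slope is d = h/sinθ = 4.422/sin30.5° ≈ 8.71 m.

d ≈ 8.71 m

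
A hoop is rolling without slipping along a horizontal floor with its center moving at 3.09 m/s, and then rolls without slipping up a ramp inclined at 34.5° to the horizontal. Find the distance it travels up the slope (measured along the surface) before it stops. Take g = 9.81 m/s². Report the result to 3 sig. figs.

d ≈ 1.72 m

For this body I = MR², i.e. k = I/(MR²) = 1.
Rolling without slipping gives ω = v/R, so the total kinetic energy is ½Mv² + ½Iω² = ½(1+k)Mv² = Mv².
Setting this equal to Mgh gives the vertical rise h = (1+k)v₀²/(2g) = 2×3.09²/(2×9.81) = 0.9733 m.
The distance along the slope is d = h/sinθ = 0.9733/sin34.5° ≈ 1.72 m.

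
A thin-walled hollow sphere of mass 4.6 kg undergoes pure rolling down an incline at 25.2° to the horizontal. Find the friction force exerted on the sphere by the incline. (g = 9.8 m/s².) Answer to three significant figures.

f ≈ 7.68 N

With I = (2/3)MR², the ratio k = I/(MR²) is 2/3.
Newton's second law down the slope: Mg sinθ − f = Ma. The torque equation fR = Iα (with α = a/R) gives f = kMa.
Combining, a = g sinθ/(1+k) and f = kMa = kMg sinθ/(1+k).
f = (2/3) × 4.6 × 9.8 × sin25.2° / 1.667 ≈ 7.68 N.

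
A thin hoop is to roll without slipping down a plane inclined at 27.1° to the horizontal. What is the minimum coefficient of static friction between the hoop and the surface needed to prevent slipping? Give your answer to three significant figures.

With I = MR², the ratio k = I/(MR²) is 1.
Along the incline Mg sinθ − f = Ma, and torque about the center fR = Iα = kMR²(a/R) gives f = kMa.
These give a = g sinθ/(1+k) and the required friction f = kMg sinθ/(1+k).
With N = Mg cosθ, the no-slip condition f ≤ μN gives μ_min = f/N = k tanθ/(1+k).
μ_min = 1 × tan27.1° / 2 ≈ 0.256.

μ_min ≈ 0.256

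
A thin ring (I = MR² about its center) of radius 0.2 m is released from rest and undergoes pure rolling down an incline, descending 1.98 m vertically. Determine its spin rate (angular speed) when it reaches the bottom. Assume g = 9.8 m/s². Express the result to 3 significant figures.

With I = MR², the ratio k = I/(MR²) is 1.
The rolling condition ω = v/R makes the rotational term ½I(v/R)² = ½kMv², so KE_total = ½(1+k)Mv² = Mv².
Energy conservation Mgh = ½(1+k)Mv² gives v = √(2gh/(1+k)) = √(2 × 9.8 × 1.98 / 2) = 4.405 m/s.
The angular speed follows from ω = v/R = 4.405/0.2 ≈ 22.0 rad/s.

ω ≈ 22.0 rad/s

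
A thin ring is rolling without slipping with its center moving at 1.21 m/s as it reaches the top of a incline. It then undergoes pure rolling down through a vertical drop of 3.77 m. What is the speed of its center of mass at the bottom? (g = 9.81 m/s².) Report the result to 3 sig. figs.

v ≈ 6.20 m/s

With I = MR², the ratio k = I/(MR²) is 1.
Since it rolls without slipping, ω = v/R and KE = ½Mv² + ½Iω² = ½(1+k)Mv² = Mv².
Conserving energy between top and bottom: Mv² = Mv₀² + Mgh, hence v² = v₀² + 2gh/(1+k).
v = √(1.21² + 2×9.81×3.77/2) = √38.45 ≈ 6.20 m/s.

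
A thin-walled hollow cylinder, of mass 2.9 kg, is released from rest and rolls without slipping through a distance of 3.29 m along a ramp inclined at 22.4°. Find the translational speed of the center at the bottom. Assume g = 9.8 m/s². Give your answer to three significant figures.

v ≈ 3.51 m/s

For this body I = MR², i.e. k = I/(MR²) = 1.
Since it rolls without slipping, ω = v/R and KE = ½Mv² + ½Iω² = ½(1+k)Mv² = Mv².
The vertical drop is h = L sinθ = 3.29 × sin22.4° = 1.254 m.
Energy conservation: Mgh = Mv², so v = √(2gh/(1+k)) = √(2 × 9.8 × 1.254 / 2) ≈ 3.51 m/s.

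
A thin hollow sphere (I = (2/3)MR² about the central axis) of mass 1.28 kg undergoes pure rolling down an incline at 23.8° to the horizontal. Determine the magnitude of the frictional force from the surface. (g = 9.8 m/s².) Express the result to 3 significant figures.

With I = (2/3)MR², the ratio k = I/(MR²) is 2/3.
Translational: Mg sinθ − f = Ma. Rotational about the CM: fR = Iα = kMRa, so f = kMa.
Combining, a = g sinθ/(1+k) and f = kMa = kMg sinθ/(1+k).
f = (2/3) × 1.28 × 9.8 × sin23.8° / 1.667 ≈ 2.02 N.

f ≈ 2.02 N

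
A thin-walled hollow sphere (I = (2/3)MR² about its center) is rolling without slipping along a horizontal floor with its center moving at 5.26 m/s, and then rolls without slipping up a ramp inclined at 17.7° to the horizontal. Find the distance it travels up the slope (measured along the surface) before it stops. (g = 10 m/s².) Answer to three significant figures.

The moment of inertia is (2/3)MR², giving k ≡ I/(MR²) = 2/3.
The rolling condition ω = v/R makes the rotational term ½I(v/R)² = ½kMv², so KE_total = ½(1+k)Mv² = (5/6)Mv².
Setting this equal to Mgh gives the vertical rise h = (1+k)v₀²/(2g) = 1.667×5.26²/(2×10) = 2.306 m.
The distance along the slope is d = h/sinθ = 2.306/sin17.7° ≈ 7.58 m.

d ≈ 7.58 m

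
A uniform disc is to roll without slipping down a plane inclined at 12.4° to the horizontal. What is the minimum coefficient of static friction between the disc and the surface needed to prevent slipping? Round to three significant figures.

μ_min ≈ 0.0733

For this body I = (1/2)MR², i.e. k = I/(MR²) = 0.5.
Along the incline Mg sinθ − f = Ma, and torque about the center fR = Iα = kMR²(a/R) gives f = kMa.
These give a = g sinθ/(1+k) and the required friction f = kMg sinθ/(1+k).
With N = Mg cosθ, the no-slip condition f ≤ μN gives μ_min = f/N = k tanθ/(1+k).
μ_min = 0.5 × tan12.4° / 1.5 ≈ 0.0733.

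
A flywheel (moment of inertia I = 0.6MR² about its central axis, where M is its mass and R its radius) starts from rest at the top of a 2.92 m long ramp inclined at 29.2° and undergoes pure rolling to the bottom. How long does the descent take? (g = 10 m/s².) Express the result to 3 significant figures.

The moment of inertia is 0.6MR², giving k ≡ I/(MR²) = 0.6.
Translational: Mg sinθ − f = Ma. Rotational about the CM: fR = Iα = kMRa, so f = kMa.
Hence a = g sinθ/(1+k) = 10×sin29.2°/1.6 = 3.049 m/s².
With constant a from rest, t = √(2L/a) = √(2·2.92/3.049) ≈ 1.38 s.

t ≈ 1.38 s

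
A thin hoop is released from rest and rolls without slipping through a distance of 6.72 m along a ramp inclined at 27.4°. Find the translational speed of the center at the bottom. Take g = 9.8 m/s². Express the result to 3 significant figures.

Here I = MR², so the shape factor k = I/(MR²) = 1.
Rolling without slipping gives ω = v/R, so the total kinetic energy is ½Mv² + ½Iω² = ½(1+k)Mv² = Mv².
The vertical drop is h = L sinθ = 6.72 × sin27.4° = 3.093 m.
Setting Mgh = Mv² gives v = √(2gh/(1+k)) = √(2·9.8·3.093/2) ≈ 5.51 m/s.

v ≈ 5.51 m/s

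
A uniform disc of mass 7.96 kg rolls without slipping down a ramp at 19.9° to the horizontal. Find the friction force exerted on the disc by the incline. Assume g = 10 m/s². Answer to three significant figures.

f ≈ 9.03 N

Here I = (1/2)MR², so the shape factor k = I/(MR²) = 0.5.
Newton's second law down the slope: Mg sinθ − f = Ma. The torque equation fR = Iα (with α = a/R) gives f = kMa.
Combining, a = g sinθ/(1+k) and f = kMa = kMg sinθ/(1+k).
f = 0.5 × 7.96 × 10 × sin19.9° / 1.5 ≈ 9.03 N.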